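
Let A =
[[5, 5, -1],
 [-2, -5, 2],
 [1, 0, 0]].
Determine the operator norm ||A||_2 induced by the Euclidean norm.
||A||_2 ≈ 8.9675 (= sqrt(largest eigenvalue of A^T A))

||A||_2 = sigma_max(A) = sqrt(lambda_max(A^T A)). Form the symmetric matrix M = A^T A =
[[30, 35, -9],
 [35, 50, -15],
 [-9, -15, 5]].
Its characteristic polynomial (trace, sum of principal 2x2 minors, determinant of M give the coefficients) is
  p(λ) = det(λ I - M) = λ^3 - 85λ^2 + 369λ - 25.
No integer candidate from the rational root theorem (±divisors of 25) is a root, so the roots are irrational. The cubic discriminant is Δ = 735474464 > 0, so there are three distinct real roots. p(0) = -25 and p(1) = 260 have opposite signs, so a root lies in (0, 1); Newton's method refines it to λ ≈ 0.0688. p(4) = 155 and p(5) = -180 have opposite signs, so a root lies in (4, 5); Newton's method refines it to λ ≈ 4.516. p(80) = -2505 and p(81) = 3620 have opposite signs, so a root lies in (80, 81); Newton's method refines it to λ ≈ 80.4152. Check (Vieta): the three roots sum to 85, matching tr M = 85.
So the eigenvalues of A^T A are ≈ 0.0688, 4.516, 80.4152 (all ≥ 0, as they must be for A^T A). The largest is λ_max ≈ 80.4152, hence ||A||_2 = sqrt(λ_max) ≈ 8.9675.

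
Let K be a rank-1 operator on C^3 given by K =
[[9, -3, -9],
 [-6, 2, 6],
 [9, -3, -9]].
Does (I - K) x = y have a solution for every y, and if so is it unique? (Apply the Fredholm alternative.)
(I - K) is invertible (det(I - K) = -1 ≠ 0), so for every y in C^3 the equation (I - K) x = y has a unique solution.

K has rank 1, so it is an outer product K = u v^T: every row of K is a multiple of one row vector. Reading off the entries, u = (-3, 2, -3) and v = (-3, 1, 3) (row i of K equals u_i·v^T). A rank-one matrix u v^T satisfies K u = u (v·u) and kills the (2)-dimensional subspace v^⊥, so its characteristic polynomial is lambda^2 (lambda - v·u) with v·u = tr K = 2. Hence the eigenvalues of I - K are 1 (multiplicity 2) and 1 - (2) = -1, so det(I - K) = -1. (Direct check: I - K =
[[-8, 3, 9],
 [6, -1, -6],
 [-9, 3, 10]]
has determinant -1.) The finite-dimensional Fredholm alternative says: either (I - K) is invertible, or ker(I - K) ≠ {0} and then range(I - K) = ker((I - K)^*)^⊥, with dim ker(I - K) = dim ker((I - K)^*). Since det(I - K) ≠ 0, 1 is not an eigenvalue of K and ker(I - K) = {0}, so we are in the first case: for every y there is a unique x = (I - K)^(-1) y. Explicitly, by the Sherman–Morrison formula, (I - u v^T)^(-1) = I + u v^T/(1 - v·u), i.e. (I - K)^(-1) = I - K.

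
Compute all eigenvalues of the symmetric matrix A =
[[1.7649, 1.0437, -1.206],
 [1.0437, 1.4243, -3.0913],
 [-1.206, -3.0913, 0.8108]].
sigma(A) ≈ {-2, 1, 5}

A is real symmetric, so its spectrum consists of real eigenvalues. Expanding the characteristic polynomial of the displayed matrix gives
  det(λ I - A) = p(λ) = λ^3 + (-4)λ^2 + (-7)λ + (10).
Solving p(λ) = 0 yields eigenvalues ≈ -2, 1, 5. (A is shown rounded to 4 decimals, so these recover the underlying integer eigenvalues to within that precision.)
Verification: the trace of A = 4 equals the sum of eigenvalues 4, and det(A) ≈ -10.0002 matches the eigenvalue product -10.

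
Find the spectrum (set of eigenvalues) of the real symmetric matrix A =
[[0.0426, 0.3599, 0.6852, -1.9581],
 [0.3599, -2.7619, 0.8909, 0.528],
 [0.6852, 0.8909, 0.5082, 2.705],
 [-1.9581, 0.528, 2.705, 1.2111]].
sigma(A) ≈ {-3, 1, 4} (-3 with multiplicity 2)

A is real symmetric, so its spectrum consists of real eigenvalues. Expanding the characteristic polynomial of the displayed matrix gives
  det(λ I - A) = p(λ) = λ^4 + (1)λ^3 + (-17)λ^2 + (-21)λ + (36).
Solving p(λ) = 0 yields eigenvalues ≈ -3, -3, 1, 4. (A is shown rounded to 4 decimals, so these recover the underlying integer eigenvalues to within that precision.)
Verification: the trace of A = -1 equals the sum of eigenvalues -1, and det(A) ≈ 35.9998 matches the eigenvalue product 36.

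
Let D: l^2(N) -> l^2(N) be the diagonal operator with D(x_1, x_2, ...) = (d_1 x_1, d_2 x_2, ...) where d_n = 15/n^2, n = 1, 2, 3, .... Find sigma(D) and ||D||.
sigma(D) = {15/n^2 : n ≥ 1} ∪ {0}; ||D|| = 15

A bounded diagonal operator on l^2 with diagonal entries d_n has spectrum equal to the closure of {d_n : n ≥ 1}: every d_n is an eigenvalue (with eigenvector e_n), so {d_n} ⊂ sigma(D); the spectrum is closed, so its closure is too; and for lambda not in the closure, (D - lambda I) has bounded inverse (the diagonal entries 1/(d_n - lambda) are bounded). For our sequence d_n = 15/n^2, n = 1, 2, 3, ...:
  - {d_n} = {15/n^2 : n ≥ 1}; the only limit point is 0
  - closure = {15/n^2 : n ≥ 1} ∪ {0}
For the norm: a diagonal operator has ||D|| = sup_n |d_n|. Here d_n = 15/n^2 is positive and decreasing, so sup_n |d_n| = d_1 = 15. So ||D|| = 15.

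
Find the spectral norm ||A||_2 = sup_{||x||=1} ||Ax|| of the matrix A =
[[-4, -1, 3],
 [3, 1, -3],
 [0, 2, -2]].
||A||_2 ≈ 6.9254 (= sqrt(largest eigenvalue of A^T A))

||A||_2 = sigma_max(A) = sqrt(lambda_max(A^T A)). Form the symmetric matrix M = A^T A =
[[25, 7, -21],
 [7, 6, -10],
 [-21, -10, 22]].
Its characteristic polynomial (trace, sum of principal 2x2 minors, determinant of M give the coefficients) is
  p(λ) = det(λ I - M) = λ^3 - 53λ^2 + 242λ - 16.
No integer candidate from the rational root theorem (±divisors of 16) is a root, so the roots are irrational. The cubic discriminant is Δ = 101975172 > 0, so there are three distinct real roots. p(0) = -16 and p(1) = 174 have opposite signs, so a root lies in (0, 1); Newton's method refines it to λ ≈ 0.0671. p(4) = 168 and p(5) = -6 have opposite signs, so a root lies in (4, 5); Newton's method refines it to λ ≈ 4.9717. p(47) = -1896 and p(48) = 80 have opposite signs, so a root lies in (47, 48); Newton's method refines it to λ ≈ 47.9612. Check (Vieta): the three roots sum to 53, matching tr M = 53.
So the eigenvalues of A^T A are ≈ 0.0671, 4.9717, 47.9612 (all ≥ 0, as they must be for A^T A). The largest is λ_max ≈ 47.9612, hence ||A||_2 = sqrt(λ_max) ≈ 6.9254.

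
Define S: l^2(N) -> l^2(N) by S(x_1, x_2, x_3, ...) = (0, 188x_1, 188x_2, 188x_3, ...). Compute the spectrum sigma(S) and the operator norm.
sigma(S) = closed disk {z in C : |z| ≤ 188}; ||S|| = 188

Note S = 188·U where U is the unit right shift (U x)_k = x_{k-1} (with x_0 := 0); so ||S|| = 188||U|| and sigma(S) = 188·sigma(U). ||S x||^2 = sum_{k≥1} |188x_k|^2 = 35344||x||^2, so ||S|| = 188 and sigma(S) ⊂ {|z| ≤ 188}. For any |lambda| < 188, the equation (S - lambda I) x = 0 forces x_1 = 0, then 188x_k = lambda x_{k+1} ⇒ x = 0, so S has no eigenvalues. But (S - lambda I) is not surjective for |lambda| < 188: solving (S - lambda I) x = e_1 would require x_n proportional to (lambda/188)^(-n), which is not in l^2. So every |lambda| < 188 lies in the residual spectrum. The boundary |lambda| = 188 is in the approximate point spectrum (the spectrum is closed). Hence sigma(S) is the closed disk of radius 188.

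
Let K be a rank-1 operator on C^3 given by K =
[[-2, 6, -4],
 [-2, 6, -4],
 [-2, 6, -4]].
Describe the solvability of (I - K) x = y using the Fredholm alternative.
(I - K) is invertible (det(I - K) = 1 ≠ 0), so for every y in C^3 the equation (I - K) x = y has a unique solution.

K has rank 1, so it is an outer product K = u v^T: every row of K is a multiple of one row vector. Reading off the entries, u = (-2, -2, -2) and v = (1, -3, 2) (row i of K equals u_i·v^T). A rank-one matrix u v^T satisfies K u = u (v·u) and kills the (2)-dimensional subspace v^⊥, so its characteristic polynomial is lambda^2 (lambda - v·u) with v·u = tr K = 0. Hence the eigenvalues of I - K are 1 (multiplicity 2) and 1 - (0) = 1, so det(I - K) = 1. (Direct check: I - K =
[[3, -6, 4],
 [2, -5, 4],
 [2, -6, 5]]
has determinant 1.) The finite-dimensional Fredholm alternative says: either (I - K) is invertible, or ker(I - K) ≠ {0} and then range(I - K) = ker((I - K)^*)^⊥, with dim ker(I - K) = dim ker((I - K)^*). Since det(I - K) ≠ 0, 1 is not an eigenvalue of K and ker(I - K) = {0}, so we are in the first case: for every y there is a unique x = (I - K)^(-1) y. Explicitly, by the Sherman–Morrison formula, (I - u v^T)^(-1) = I + u v^T/(1 - v·u), i.e. (I - K)^(-1) = I + K.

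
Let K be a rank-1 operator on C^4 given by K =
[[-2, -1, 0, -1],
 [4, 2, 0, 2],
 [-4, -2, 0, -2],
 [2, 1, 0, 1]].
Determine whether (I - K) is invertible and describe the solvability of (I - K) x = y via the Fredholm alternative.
(I - K) is singular (det(I - K) = 0, i.e. 1 ∈ sigma(K)). (I - K) x = y is solvable iff y ⊥ ker((I - K)^*) = span{(-2, -1, 0, -1)}, i.e. iff -2y_1 - y_2 - y_4 = 0. When solvable, the solutions are x = y + c·(1, -2, 2, -1), c arbitrary (ker(I - K) = span{(1, -2, 2, -1)}, dimension 1).

K has rank 1, so it is an outer product K = u v^T: every row of K is a multiple of one row vector. Reading off the entries, u = (1, -2, 2, -1) and v = (-2, -1, 0, -1) (row i of K equals u_i·v^T). A rank-one matrix u v^T satisfies K u = u (v·u) and kills the (3)-dimensional subspace v^⊥, so its characteristic polynomial is lambda^3 (lambda - v·u) with v·u = tr K = 1. Hence the eigenvalues of I - K are 1 (multiplicity 3) and 1 - (1) = 0, so det(I - K) = 0. (Direct check: I - K =
[[3, 1, 0, 1],
 [-4, -1, 0, -2],
 [4, 2, 1, 2],
 [-2, -1, 0, 0]]
has determinant 0.) So 1 is an eigenvalue of K and (I - K) is not invertible. The finite-dimensional Fredholm alternative says: either (I - K) is invertible, or ker(I - K) ≠ {0} and then range(I - K) = ker((I - K)^*)^⊥, with dim ker(I - K) = dim ker((I - K)^*). We are in the second case, so we need both kernels. Kernel of I - K: (I - K) u = u - u (v·u) = u - u = 0, so ker(I - K) = span{u} = span{(1, -2, 2, -1)} (it is exactly 1-dimensional because rank(I - K) = 3). Kernel of the adjoint: K is real, so (I - K)^* = I - K^T = I - v u^T, and (I - v u^T) v = v - v (u·v) = 0; hence ker((I - K)^*) = span{v} = span{(-2, -1, 0, -1)}. Therefore (I - K) x = y is solvable iff <y, v> = 0, i.e. iff -2y_1 - y_2 - y_4 = 0. When this holds, K y = u (v·y) = 0, so (I - K) y = y and x = y is a particular solution; the full solution set is the line x = y + c·u = y + c·(1, -2, 2, -1), c ∈ C.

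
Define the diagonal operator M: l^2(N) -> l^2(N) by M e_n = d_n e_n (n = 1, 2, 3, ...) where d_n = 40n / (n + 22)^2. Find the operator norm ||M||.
||M|| = 5/11 (attained at n = 22)

For M diagonal, ||M|| = sup_n |d_n|. Treat f(x) = 40x / (x + 22)^2 for real x > 0. By the quotient rule, f'(x) = 40(22 - x)/(x + 22)^3, which is positive for x < 22 and negative for x > 22. So f has a unique maximum at x = 22, and since 22 is a positive integer, the supremum over n ≥ 1 is attained at n = 22: d_22 = 40·22/(22 + 22)^2 = 40·22/1936 = 5/11. Hence ||M|| = 5/11.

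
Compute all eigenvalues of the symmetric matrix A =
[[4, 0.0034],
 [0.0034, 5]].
sigma(A) ≈ {4, 5}

A is real symmetric, so its spectrum consists of real eigenvalues. Expanding the characteristic polynomial of the displayed matrix gives
  det(λ I - A) = p(λ) = λ^2 + (-9)λ + (20).
Solving p(λ) = 0 yields eigenvalues ≈ 4, 5. (A is shown rounded to 4 decimals, so these recover the underlying integer eigenvalues to within that precision.)
Verification: the trace of A = 9 equals the sum of eigenvalues 9, and det(A) ≈ 20.0000 matches the eigenvalue product 20.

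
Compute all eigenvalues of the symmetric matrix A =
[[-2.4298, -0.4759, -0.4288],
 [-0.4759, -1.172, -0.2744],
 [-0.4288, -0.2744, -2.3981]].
sigma(A) ≈ {-3, -2, -1}

A is real symmetric, so its spectrum consists of real eigenvalues. Expanding the characteristic polynomial of the displayed matrix gives
  det(λ I - A) = p(λ) = λ^3 + (6)λ^2 + (11)λ + (6).
Solving p(λ) = 0 yields eigenvalues ≈ -3, -2, -1. (A is shown rounded to 4 decimals, so these recover the underlying integer eigenvalues to within that precision.)
Verification: the trace of A = -6 equals the sum of eigenvalues -6, and det(A) ≈ -5.9996 matches the eigenvalue product -6.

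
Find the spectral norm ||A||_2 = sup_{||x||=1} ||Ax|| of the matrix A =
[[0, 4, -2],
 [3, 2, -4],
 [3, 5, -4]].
||A||_2 ≈ 9.5182 (= sqrt(largest eigenvalue of A^T A))

||A||_2 = sigma_max(A) = sqrt(lambda_max(A^T A)). Form the symmetric matrix M = A^T A =
[[18, 21, -24],
 [21, 45, -36],
 [-24, -36, 36]].
Its characteristic polynomial (trace, sum of principal 2x2 minors, determinant of M give the coefficients) is
  p(λ) = det(λ I - M) = λ^3 - 99λ^2 + 765λ - 324.
No integer candidate from the rational root theorem (±divisors of 324) is a root, so the roots are irrational. The cubic discriminant is Δ = 3126346389 > 0, so there are three distinct real roots. p(0) = -324 and p(1) = 343 have opposite signs, so a root lies in (0, 1); Newton's method refines it to λ ≈ 0.4496. p(7) = 523 and p(8) = -28 have opposite signs, so a root lies in (7, 8); Newton's method refines it to λ ≈ 7.9551. p(90) = -4374 and p(91) = 3043 have opposite signs, so a root lies in (90, 91); Newton's method refines it to λ ≈ 90.5953. Check (Vieta): the three roots sum to 99, matching tr M = 99.
So the eigenvalues of A^T A are ≈ 0.4496, 7.9551, 90.5953 (all ≥ 0, as they must be for A^T A). The largest is λ_max ≈ 90.5953, hence ||A||_2 = sqrt(λ_max) ≈ 9.5182.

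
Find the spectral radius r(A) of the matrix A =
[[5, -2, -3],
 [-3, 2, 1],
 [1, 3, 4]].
r(A) ≈ 7.1508

The eigenvalues of A are the roots of its characteristic polynomial. With M = A (coefficients from the trace, the sum of principal 2x2 minors, and det A):
  p(λ) = det(λ I - M) = λ^3 - 11λ^2 + 32λ - 32.
No integer candidate from the rational root theorem (±divisors of 32) is a root, so the roots are irrational. The cubic discriminant is Δ = -2432 < 0, so there is one real root and a complex-conjugate pair. p(7) = -4 and p(8) = 32 have opposite signs, so a root lies in (7, 8); Newton's method refines it to λ ≈ 7.1508. Dividing out (λ - (7.1508)) leaves approximately λ^2 - 3.8492λ + 4.475. For λ^2 - 3.8492λ + 4.475 the discriminant is -3.0836. It is negative, so the remaining roots are the complex-conjugate pair λ ≈ 1.9246 ± 0.878i. Their product equals the constant term, so |λ|^2 ≈ 4.475 and |λ| ≈ 2.1154.
Thus the eigenvalues (to 4 decimals) are 7.1508 (modulus 7.1508); 1.9246 ± 0.878i (modulus 2.1154). The spectral radius is the largest modulus: r(A) ≈ 7.1508. (Cross-check: r(A) ≤ ||A||_2 ≈ 7.6083; equality holds whenever A is normal, though it can also hold for some non-normal A.)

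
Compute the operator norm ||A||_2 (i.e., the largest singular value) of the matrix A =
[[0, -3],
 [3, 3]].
||A||_2 = sqrt((27 + sqrt(405))/2) ≈ 4.8541 (= sqrt(largest eigenvalue of A^T A))

||A||_2 = sigma_max(A) = sqrt(lambda_max(A^T A)). Form the symmetric matrix M = A^T A =
[[9, 9],
 [9, 18]].
Its characteristic polynomial (trace, determinant of M give the coefficients) is
  p(λ) = det(λ I - M) = λ^2 - 27λ + 81.
For λ^2 - 27λ + 81 the discriminant is 405. It is nonnegative but not a perfect square, so the roots are real and irrational: λ = (27 ± sqrt(405))/2 ≈ 23.5623, 3.4377.
So the eigenvalues of A^T A are ≈ 3.4377, 23.5623 (all ≥ 0, as they must be for A^T A). The largest is λ_max = (27 + sqrt(405))/2 ≈ 23.5623, hence ||A||_2 = sqrt(λ_max) = sqrt((27 + sqrt(405))/2) ≈ 4.8541.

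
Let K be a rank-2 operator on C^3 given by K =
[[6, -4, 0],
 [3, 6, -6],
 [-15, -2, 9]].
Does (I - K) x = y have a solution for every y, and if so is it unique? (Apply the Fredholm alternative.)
(I - K) is invertible (det(I - K) = 124 ≠ 0), so for every y in C^3 the equation (I - K) x = y has a unique solution.

K has rank 2 and factors as K = U V^T = u1 v1^T + u2 v2^T with u1 = (0, 2, -3), v1 = (3, 2, -3), u2 = (-2, 1, 2), v2 = (-3, 2, 0) (multiplying out reproduces the displayed K). The nonzero eigenvalues of U V^T coincide with those of the 2 x 2 matrix G = V^T U = [[v1·u1, v1·u2], [v2·u1, v2·u2]] = [[13, -10], [4, 8]], and by the Sylvester determinant identity det(I_3 - U V^T) = det(I_2 - V^T U) = det([[-12, 10], [-4, -7]]) = (-12)(-7) - (10)(-4) = 124. (Direct check: I - K =
[[-5, 4, 0],
 [-3, -5, 6],
 [15, 2, -8]]
has determinant 124.) The finite-dimensional Fredholm alternative says: either (I - K) is invertible, or ker(I - K) ≠ {0} and then range(I - K) = ker((I - K)^*)^⊥, with dim ker(I - K) = dim ker((I - K)^*). Since det(I - K) ≠ 0, 1 is not an eigenvalue of K and ker(I - K) = {0}, so we are in the first case: for every y there is a unique x = (I - K)^(-1) y. (Explicitly, by the Woodbury identity, (I - U V^T)^(-1) = I + U (I_2 - G)^(-1) V^T.)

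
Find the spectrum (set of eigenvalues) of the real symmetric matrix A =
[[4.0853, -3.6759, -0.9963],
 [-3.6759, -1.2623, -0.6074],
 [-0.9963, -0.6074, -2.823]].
sigma(A) ≈ {-4, -2, 6}

A is real symmetric, so its spectrum consists of real eigenvalues. Expanding the characteristic polynomial of the displayed matrix gives
  det(λ I - A) = p(λ) = λ^3 + (0)λ^2 + (-28)λ + (-48).
Solving p(λ) = 0 yields eigenvalues ≈ -4, -2, 6. (A is shown rounded to 4 decimals, so these recover the underlying integer eigenvalues to within that precision.)
Verification: the trace of A = 0 equals the sum of eigenvalues 0, and det(A) ≈ 47.9997 matches the eigenvalue product 48.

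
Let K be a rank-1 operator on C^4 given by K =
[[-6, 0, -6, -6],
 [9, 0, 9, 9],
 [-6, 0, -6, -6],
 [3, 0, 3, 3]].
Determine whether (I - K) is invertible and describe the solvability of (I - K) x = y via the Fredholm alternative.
(I - K) is invertible (det(I - K) = 10 ≠ 0), so for every y in C^4 the equation (I - K) x = y has a unique solution.

K has rank 1, so it is an outer product K = u v^T: every row of K is a multiple of one row vector. Reading off the entries, u = (2, -3, 2, -1) and v = (-3, 0, -3, -3) (row i of K equals u_i·v^T). A rank-one matrix u v^T satisfies K u = u (v·u) and kills the (3)-dimensional subspace v^⊥, so its characteristic polynomial is lambda^3 (lambda - v·u) with v·u = tr K = -9. Hence the eigenvalues of I - K are 1 (multiplicity 3) and 1 - (-9) = 10, so det(I - K) = 10. (Direct check: I - K =
[[7, 0, 6, 6],
 [-9, 1, -9, -9],
 [6, 0, 7, 6],
 [-3, 0, -3, -2]]
has determinant 10.) The finite-dimensional Fredholm alternative says: either (I - K) is invertible, or ker(I - K) ≠ {0} and then range(I - K) = ker((I - K)^*)^⊥, with dim ker(I - K) = dim ker((I - K)^*). Since det(I - K) ≠ 0, 1 is not an eigenvalue of K and ker(I - K) = {0}, so we are in the first case: for every y there is a unique x = (I - K)^(-1) y. Explicitly, by the Sherman–Morrison formula, (I - u v^T)^(-1) = I + u v^T/(1 - v·u), i.e. (I - K)^(-1) = I + K/(10).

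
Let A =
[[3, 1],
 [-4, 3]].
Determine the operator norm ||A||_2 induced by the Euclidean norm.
||A||_2 = sqrt((35 + sqrt(549))/2) ≈ 5.4051 (= sqrt(largest eigenvalue of A^T A))

||A||_2 = sigma_max(A) = sqrt(lambda_max(A^T A)). Form the symmetric matrix M = A^T A =
[[25, -9],
 [-9, 10]].
Its characteristic polynomial (trace, determinant of M give the coefficients) is
  p(λ) = det(λ I - M) = λ^2 - 35λ + 169.
For λ^2 - 35λ + 169 the discriminant is 549. It is nonnegative but not a perfect square, so the roots are real and irrational: λ = (35 ± sqrt(549))/2 ≈ 29.2154, 5.7846.
So the eigenvalues of A^T A are ≈ 5.7846, 29.2154 (all ≥ 0, as they must be for A^T A). The largest is λ_max = (35 + sqrt(549))/2 ≈ 29.2154, hence ||A||_2 = sqrt(λ_max) = sqrt((35 + sqrt(549))/2) ≈ 5.4051.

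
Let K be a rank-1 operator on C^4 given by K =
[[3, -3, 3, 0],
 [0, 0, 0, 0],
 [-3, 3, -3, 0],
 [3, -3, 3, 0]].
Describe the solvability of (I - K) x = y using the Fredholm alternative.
(I - K) is invertible (det(I - K) = 1 ≠ 0), so for every y in C^4 the equation (I - K) x = y has a unique solution.

K has rank 1, so it is an outer product K = u v^T: every row of K is a multiple of one row vector. Reading off the entries, u = (3, 0, -3, 3) and v = (1, -1, 1, 0) (row i of K equals u_i·v^T). A rank-one matrix u v^T satisfies K u = u (v·u) and kills the (3)-dimensional subspace v^⊥, so its characteristic polynomial is lambda^3 (lambda - v·u) with v·u = tr K = 0. Hence the eigenvalues of I - K are 1 (multiplicity 3) and 1 - (0) = 1, so det(I - K) = 1. (Direct check: I - K =
[[-2, 3, -3, 0],
 [0, 1, 0, 0],
 [3, -3, 4, 0],
 [-3, 3, -3, 1]]
has determinant 1.) The finite-dimensional Fredholm alternative says: either (I - K) is invertible, or ker(I - K) ≠ {0} and then range(I - K) = ker((I - K)^*)^⊥, with dim ker(I - K) = dim ker((I - K)^*). Since det(I - K) ≠ 0, 1 is not an eigenvalue of K and ker(I - K) = {0}, so we are in the first case: for every y there is a unique x = (I - K)^(-1) y. Explicitly, by the Sherman–Morrison formula, (I - u v^T)^(-1) = I + u v^T/(1 - v·u), i.e. (I - K)^(-1) = I + K.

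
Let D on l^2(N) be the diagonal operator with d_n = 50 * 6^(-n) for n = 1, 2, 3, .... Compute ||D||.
||D|| = 25/3 (attained at n = 1)

For D diagonal, ||D|| = sup_n |d_n|. The sequence d_n = 50 * 6^(-n) is positive and strictly decreasing (ratio 6^(-1) < 1), so the supremum is d_1 = 50/6 = 25/3. Hence ||D|| = 25/3.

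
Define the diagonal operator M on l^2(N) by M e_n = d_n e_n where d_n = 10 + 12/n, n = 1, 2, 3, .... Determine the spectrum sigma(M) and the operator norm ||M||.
sigma(M) = {10 + 12/n : n ≥ 1} ∪ {10}; ||M|| = 22

A bounded diagonal operator on l^2 with diagonal entries d_n has spectrum equal to the closure of {d_n : n ≥ 1}: every d_n is an eigenvalue (with eigenvector e_n), so {d_n} ⊂ sigma(M); the spectrum is closed, so its closure is too; and for lambda not in the closure, (M - lambda I) has bounded inverse (the diagonal entries 1/(d_n - lambda) are bounded). For our sequence d_n = 10 + 12/n, n = 1, 2, 3, ...:
  - {d_n} = {10 + 12/n : n ≥ 1}; the only limit point is 10
  - closure = {10 + 12/n : n ≥ 1} ∪ {10}
For the norm: a diagonal operator has ||M|| = sup_n |d_n|. Here d_n = 10 + 12/n is positive and decreasing, so sup_n |d_n| = d_1 = 10 + 12 = 22. So ||M|| = 22.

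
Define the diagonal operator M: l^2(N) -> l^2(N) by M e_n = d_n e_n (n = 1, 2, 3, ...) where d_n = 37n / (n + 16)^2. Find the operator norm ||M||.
||M|| = 37/64 (attained at n = 16)

For M diagonal, ||M|| = sup_n |d_n|. Treat f(x) = 37x / (x + 16)^2 for real x > 0. By the quotient rule, f'(x) = 37(16 - x)/(x + 16)^3, which is positive for x < 16 and negative for x > 16. So f has a unique maximum at x = 16, and since 16 is a positive integer, the supremum over n ≥ 1 is attained at n = 16: d_16 = 37·16/(16 + 16)^2 = 37·16/1024 = 37/64. Hence ||M|| = 37/64.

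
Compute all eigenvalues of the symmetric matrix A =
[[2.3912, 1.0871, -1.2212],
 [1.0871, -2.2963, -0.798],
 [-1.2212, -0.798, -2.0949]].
sigma(A) ≈ {-3, -2, 3}

A is real symmetric, so its spectrum consists of real eigenvalues. Expanding the characteristic polynomial of the displayed matrix gives
  det(λ I - A) = p(λ) = λ^3 + (2)λ^2 + (-9)λ + (-18).
Solving p(λ) = 0 yields eigenvalues ≈ -3, -2, 3. (A is shown rounded to 4 decimals, so these recover the underlying integer eigenvalues to within that precision.)
Verification: the trace of A = -2 equals the sum of eigenvalues -2, and det(A) ≈ 17.9992 matches the eigenvalue product 18.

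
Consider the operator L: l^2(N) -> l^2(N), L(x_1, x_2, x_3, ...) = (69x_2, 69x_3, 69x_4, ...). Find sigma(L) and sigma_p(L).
sigma(L) = closed disk {z in C : |z| ≤ 69}; sigma_p(L) = open disk {z in C : |z| < 69}

Note L = 69·V where V is the unit left shift (V x)_k = x_{k+1}; so sigma(L) = 69·sigma(V) and ||L|| = 69||V||. ||L x||^2 = 4761sum_{k≥2} |x_k|^2 ≤ 4761||x||^2, with equality on {x : x_1 = 0}, so ||L|| = 69. For any lambda with |lambda| < 69, set r = lambda/69 (|r| < 1); the vector x = (1, r, r^2, ...) is in l^2 and satisfies L x = 69(r, r^2, ...) = lambda x, so lambda is an eigenvalue. On the boundary |lambda| = 69 the geometric series diverges, so no l^2 eigenvector exists, but these lambda lie in the approximate point spectrum. Hence sigma(L) is the closed disk of radius 69 and sigma_p(L) is the open disk.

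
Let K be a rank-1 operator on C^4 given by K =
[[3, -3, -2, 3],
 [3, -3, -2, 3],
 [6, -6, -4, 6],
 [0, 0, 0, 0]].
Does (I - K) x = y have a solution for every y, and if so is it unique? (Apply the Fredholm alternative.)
(I - K) is invertible (det(I - K) = 5 ≠ 0), so for every y in C^4 the equation (I - K) x = y has a unique solution.

K has rank 1, so it is an outer product K = u v^T: every row of K is a multiple of one row vector. Reading off the entries, u = (1, 1, 2, 0) and v = (3, -3, -2, 3) (row i of K equals u_i·v^T). A rank-one matrix u v^T satisfies K u = u (v·u) and kills the (3)-dimensional subspace v^⊥, so its characteristic polynomial is lambda^3 (lambda - v·u) with v·u = tr K = -4. Hence the eigenvalues of I - K are 1 (multiplicity 3) and 1 - (-4) = 5, so det(I - K) = 5. (Direct check: I - K =
[[-2, 3, 2, -3],
 [-3, 4, 2, -3],
 [-6, 6, 5, -6],
 [0, 0, 0, 1]]
has determinant 5.) The finite-dimensional Fredholm alternative says: either (I - K) is invertible, or ker(I - K) ≠ {0} and then range(I - K) = ker((I - K)^*)^⊥, with dim ker(I - K) = dim ker((I - K)^*). Since det(I - K) ≠ 0, 1 is not an eigenvalue of K and ker(I - K) = {0}, so we are in the first case: for every y there is a unique x = (I - K)^(-1) y. Explicitly, by the Sherman–Morrison formula, (I - u v^T)^(-1) = I + u v^T/(1 - v·u), i.e. (I - K)^(-1) = I + K/(5).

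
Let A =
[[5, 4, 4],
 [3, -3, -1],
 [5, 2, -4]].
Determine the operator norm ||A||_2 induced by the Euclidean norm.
||A||_2 ≈ 8.3647 (= sqrt(largest eigenvalue of A^T A))

||A||_2 = sigma_max(A) = sqrt(lambda_max(A^T A)). Form the symmetric matrix M = A^T A =
[[59, 21, -3],
 [21, 29, 11],
 [-3, 11, 33]].
Its characteristic polynomial (trace, sum of principal 2x2 minors, determinant of M give the coefficients) is
  p(λ) = det(λ I - M) = λ^3 - 121λ^2 + 4044λ - 33124.
No integer candidate from the rational root theorem (±divisors of 33124) is a root, so the roots are irrational. The cubic discriminant is Δ = 2298206000 > 0, so there are three distinct real roots. p(12) = -292 and p(13) = 1196 have opposite signs, so a root lies in (12, 13); Newton's method refines it to λ ≈ 12.1877. p(38) = 696 and p(39) = -130 have opposite signs, so a root lies in (38, 39); Newton's method refines it to λ ≈ 38.8434. p(69) = -1660 and p(70) = 56 have opposite signs, so a root lies in (69, 70); Newton's method refines it to λ ≈ 69.9689. Check (Vieta): the three roots sum to 121, matching tr M = 121.
So the eigenvalues of A^T A are ≈ 12.1877, 38.8434, 69.9689 (all ≥ 0, as they must be for A^T A). The largest is λ_max ≈ 69.9689, hence ||A||_2 = sqrt(λ_max) ≈ 8.3647.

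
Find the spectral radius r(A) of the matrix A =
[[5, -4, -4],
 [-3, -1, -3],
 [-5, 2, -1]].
r(A) = (4 + sqrt(140))/2 ≈ 7.9161

The eigenvalues of A are the roots of its characteristic polynomial. With M = A (coefficients from the trace, the sum of principal 2x2 minors, and det A):
  p(λ) = det(λ I - M) = λ^3 - 3λ^2 - 35λ - 31.
By the rational root theorem any rational root is an integer divisor of 31. Testing λ = -1: p(-1) = -1 - 3 + 35 - 31 = 0, so λ = -1 is a root. Dividing out (λ + 1) leaves p(λ) = (λ + 1)(λ^2 - 4λ - 31). For λ^2 - 4λ - 31 the discriminant is 140. It is nonnegative but not a perfect square, so the roots are real and irrational: λ = (4 ± sqrt(140))/2 ≈ 7.9161, -3.9161.
Thus the eigenvalues (to 4 decimals) are 7.9161 (modulus 7.9161); -3.9161 (modulus 3.9161); -1 (modulus 1). The spectral radius is the largest modulus: r(A) = (4 + sqrt(140))/2 ≈ 7.9161. (Cross-check: r(A) ≤ ||A||_2 ≈ 8.7516; equality holds whenever A is normal, though it can also hold for some non-normal A.)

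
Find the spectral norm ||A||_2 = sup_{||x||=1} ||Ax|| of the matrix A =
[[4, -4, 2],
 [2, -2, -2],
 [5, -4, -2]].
||A||_2 ≈ 9.027 (= sqrt(largest eigenvalue of A^T A))

||A||_2 = sigma_max(A) = sqrt(lambda_max(A^T A)). Form the symmetric matrix M = A^T A =
[[45, -40, -6],
 [-40, 36, 4],
 [-6, 4, 12]].
Its characteristic polynomial (trace, sum of principal 2x2 minors, determinant of M give the coefficients) is
  p(λ) = det(λ I - M) = λ^3 - 93λ^2 + 940λ - 144.
No integer candidate from the rational root theorem (±divisors of 144) is a root, so the roots are irrational. The cubic discriminant is Δ = 4082643536 > 0, so there are three distinct real roots. p(0) = -144 and p(1) = 704 have opposite signs, so a root lies in (0, 1); Newton's method refines it to λ ≈ 0.1556. p(11) = 274 and p(12) = -528 have opposite signs, so a root lies in (11, 12); Newton's method refines it to λ ≈ 11.3585. p(81) = -2736 and p(82) = 2972 have opposite signs, so a root lies in (81, 82); Newton's method refines it to λ ≈ 81.486. Check (Vieta): the three roots sum to 93, matching tr M = 93.
So the eigenvalues of A^T A are ≈ 0.1556, 11.3585, 81.486 (all ≥ 0, as they must be for A^T A). The largest is λ_max ≈ 81.486, hence ||A||_2 = sqrt(λ_max) ≈ 9.027.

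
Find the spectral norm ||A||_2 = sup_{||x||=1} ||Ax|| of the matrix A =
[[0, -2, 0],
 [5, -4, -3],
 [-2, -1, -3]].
||A||_2 ≈ 7.1861 (= sqrt(largest eigenvalue of A^T A))

||A||_2 = sigma_max(A) = sqrt(lambda_max(A^T A)). Form the symmetric matrix M = A^T A =
[[29, -18, -9],
 [-18, 21, 15],
 [-9, 15, 18]].
Its characteristic polynomial (trace, sum of principal 2x2 minors, determinant of M give the coefficients) is
  p(λ) = det(λ I - M) = λ^3 - 68λ^2 + 879λ - 1764.
No integer candidate from the rational root theorem (±divisors of 1764) is a root, so the roots are irrational. The cubic discriminant is Δ = 451318788 > 0, so there are three distinct real roots. p(2) = -270 and p(3) = 288 have opposite signs, so a root lies in (2, 3); Newton's method refines it to λ ≈ 2.4569. p(13) = 368 and p(14) = -42 have opposite signs, so a root lies in (13, 14); Newton's method refines it to λ ≈ 13.9033. p(51) = -1152 and p(52) = 680 have opposite signs, so a root lies in (51, 52); Newton's method refines it to λ ≈ 51.6397. Check (Vieta): the three roots sum to 68, matching tr M = 68.
So the eigenvalues of A^T A are ≈ 2.4569, 13.9033, 51.6397 (all ≥ 0, as they must be for A^T A). The largest is λ_max ≈ 51.6397, hence ||A||_2 = sqrt(λ_max) ≈ 7.1861.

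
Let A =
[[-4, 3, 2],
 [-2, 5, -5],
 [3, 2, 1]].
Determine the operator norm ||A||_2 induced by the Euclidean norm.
||A||_2 ≈ 7.7247 (= sqrt(largest eigenvalue of A^T A))

||A||_2 = sigma_max(A) = sqrt(lambda_max(A^T A)). Form the symmetric matrix M = A^T A =
[[29, -16, 5],
 [-16, 38, -17],
 [5, -17, 30]].
Its characteristic polynomial (trace, sum of principal 2x2 minors, determinant of M give the coefficients) is
  p(λ) = det(λ I - M) = λ^3 - 97λ^2 + 2542λ - 18769.
No integer candidate from the rational root theorem (±divisors of 18769) is a root, so the roots are irrational. The cubic discriminant is Δ = 367301537 > 0, so there are three distinct real roots. p(12) = -505 and p(13) = 81 have opposite signs, so a root lies in (12, 13); Newton's method refines it to λ ≈ 12.8488. p(24) = 191 and p(25) = -219 have opposite signs, so a root lies in (24, 25); Newton's method refines it to λ ≈ 24.4802. p(59) = -1069 and p(60) = 551 have opposite signs, so a root lies in (59, 60); Newton's method refines it to λ ≈ 59.671. Check (Vieta): the three roots sum to 97, matching tr M = 97.
So the eigenvalues of A^T A are ≈ 12.8488, 24.4802, 59.671 (all ≥ 0, as they must be for A^T A). The largest is λ_max ≈ 59.671, hence ||A||_2 = sqrt(λ_max) ≈ 7.7247.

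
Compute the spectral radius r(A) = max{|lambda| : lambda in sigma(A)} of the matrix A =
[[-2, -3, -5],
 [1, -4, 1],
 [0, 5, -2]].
r(A) ≈ 6.033

The eigenvalues of A are the roots of its characteristic polynomial. With M = A (coefficients from the trace, the sum of principal 2x2 minors, and det A):
  p(λ) = det(λ I - M) = λ^3 + 8λ^2 + 18λ + 37.
No integer candidate from the rational root theorem (±divisors of 37) is a root, so the roots are irrational. The cubic discriminant is Δ = -19427 < 0, so there is one real root and a complex-conjugate pair. p(-7) = -40 and p(-6) = 1 have opposite signs, so a root lies in (-7, -6); Newton's method refines it to λ ≈ -6.033. Dividing out (λ - (-6.033)) leaves approximately λ^2 + 1.967λ + 6.133. For λ^2 + 1.967λ + 6.133 the discriminant is -20.6627. It is negative, so the remaining roots are the complex-conjugate pair λ ≈ -0.9835 ± 2.2728i. Their product equals the constant term, so |λ|^2 ≈ 6.133 and |λ| ≈ 2.4765.
Thus the eigenvalues (to 4 decimals) are -6.033 (modulus 6.033); -0.9835 ± 2.2728i (modulus 2.4765). The spectral radius is the largest modulus: r(A) ≈ 6.033. (Cross-check: r(A) ≤ ||A||_2 ≈ 7.0862; equality holds whenever A is normal, though it can also hold for some non-normal A.)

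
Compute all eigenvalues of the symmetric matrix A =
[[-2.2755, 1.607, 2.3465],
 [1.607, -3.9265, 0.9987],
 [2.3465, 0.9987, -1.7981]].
sigma(A) ≈ {-5, -4, 1}

A is real symmetric, so its spectrum consists of real eigenvalues. Expanding the characteristic polynomial of the displayed matrix gives
  det(λ I - A) = p(λ) = λ^3 + (8)λ^2 + (11)λ + (-19.9989).
Solving p(λ) = 0 yields eigenvalues ≈ -5, -4, 1. (A is shown rounded to 4 decimals, so these recover the underlying integer eigenvalues to within that precision.)
Verification: the trace of A = -8 equals the sum of eigenvalues -8, and det(A) ≈ 19.9989 matches the eigenvalue product 20.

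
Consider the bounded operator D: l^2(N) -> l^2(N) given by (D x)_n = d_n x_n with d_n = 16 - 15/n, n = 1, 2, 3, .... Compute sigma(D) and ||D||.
sigma(D) = {16 - 15/n : n ≥ 1} ∪ {16}; ||D|| = 16

A bounded diagonal operator on l^2 with diagonal entries d_n has spectrum equal to the closure of {d_n : n ≥ 1}: every d_n is an eigenvalue (with eigenvector e_n), so {d_n} ⊂ sigma(D); the spectrum is closed, so its closure is too; and for lambda not in the closure, (D - lambda I) has bounded inverse (the diagonal entries 1/(d_n - lambda) are bounded). For our sequence d_n = 16 - 15/n, n = 1, 2, 3, ...:
  - {d_n} = {16 - 15/n : n ≥ 1}; the only limit point is 16
  - closure = {16 - 15/n : n ≥ 1} ∪ {16}
For the norm: a diagonal operator has ||D|| = sup_n |d_n|. Here d_n = 16 - 15/n increases monotonically from d_1 = 1 toward 16, with all terms in [1, 16); so sup_n |d_n| = 16 (the supremum is the limit, not attained). So ||D|| = 16.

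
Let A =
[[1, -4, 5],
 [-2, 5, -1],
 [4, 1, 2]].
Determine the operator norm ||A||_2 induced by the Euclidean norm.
||A||_2 ≈ 8.1425 (= sqrt(largest eigenvalue of A^T A))

||A||_2 = sigma_max(A) = sqrt(lambda_max(A^T A)). Form the symmetric matrix M = A^T A =
[[21, -10, 15],
 [-10, 42, -23],
 [15, -23, 30]].
Its characteristic polynomial (trace, sum of principal 2x2 minors, determinant of M give the coefficients) is
  p(λ) = det(λ I - M) = λ^3 - 93λ^2 + 1918λ - 9801.
No integer candidate from the rational root theorem (±divisors of 9801) is a root, so the roots are irrational. The cubic discriminant is Δ = 934876625 > 0, so there are three distinct real roots. p(7) = -589 and p(8) = 103 have opposite signs, so a root lies in (7, 8); Newton's method refines it to λ ≈ 7.8373. p(18) = 423 and p(19) = -73 have opposite signs, so a root lies in (18, 19); Newton's method refines it to λ ≈ 18.8617. p(66) = -825 and p(67) = 1991 have opposite signs, so a root lies in (66, 67); Newton's method refines it to λ ≈ 66.3009. Check (Vieta): the three roots sum to 93, matching tr M = 93.
So the eigenvalues of A^T A are ≈ 7.8373, 18.8617, 66.3009 (all ≥ 0, as they must be for A^T A). The largest is λ_max ≈ 66.3009, hence ||A||_2 = sqrt(λ_max) ≈ 8.1425.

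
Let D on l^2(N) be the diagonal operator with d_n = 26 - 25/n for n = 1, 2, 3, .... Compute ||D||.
||D|| = 26

For a diagonal operator on l^2 with entries d_n, ||D|| = sup_n |d_n|. Here d_1 = 1, d_2 = 27/2, ..., and d_n = 26 - 25/n increases monotonically toward 26. All terms lie in [1, 26), so |d_n| = d_n and the supremum is the limit 26, which is not attained by any individual d_n. Hence ||D|| = 26.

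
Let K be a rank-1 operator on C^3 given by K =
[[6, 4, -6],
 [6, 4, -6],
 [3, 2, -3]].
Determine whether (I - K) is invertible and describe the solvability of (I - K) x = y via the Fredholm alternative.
(I - K) is invertible (det(I - K) = -6 ≠ 0), so for every y in C^3 the equation (I - K) x = y has a unique solution.

K has rank 1, so it is an outer product K = u v^T: every row of K is a multiple of one row vector. Reading off the entries, u = (-2, -2, -1) and v = (-3, -2, 3) (row i of K equals u_i·v^T). A rank-one matrix u v^T satisfies K u = u (v·u) and kills the (2)-dimensional subspace v^⊥, so its characteristic polynomial is lambda^2 (lambda - v·u) with v·u = tr K = 7. Hence the eigenvalues of I - K are 1 (multiplicity 2) and 1 - (7) = -6, so det(I - K) = -6. (Direct check: I - K =
[[-5, -4, 6],
 [-6, -3, 6],
 [-3, -2, 4]]
has determinant -6.) The finite-dimensional Fredholm alternative says: either (I - K) is invertible, or ker(I - K) ≠ {0} and then range(I - K) = ker((I - K)^*)^⊥, with dim ker(I - K) = dim ker((I - K)^*). Since det(I - K) ≠ 0, 1 is not an eigenvalue of K and ker(I - K) = {0}, so we are in the first case: for every y there is a unique x = (I - K)^(-1) y. Explicitly, by the Sherman–Morrison formula, (I - u v^T)^(-1) = I + u v^T/(1 - v·u), i.e. (I - K)^(-1) = I + K/(-6).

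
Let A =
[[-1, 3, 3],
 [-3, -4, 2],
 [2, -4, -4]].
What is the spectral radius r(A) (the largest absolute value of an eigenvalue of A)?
r(A) ≈ 6.16

The eigenvalues of A are the roots of its characteristic polynomial. With M = A (coefficients from the trace, the sum of principal 2x2 minors, and det A):
  p(λ) = det(λ I - M) = λ^3 + 9λ^2 + 35λ - 12.
No integer candidate from the rational root theorem (±divisors of 12) is a root, so the roots are irrational. The cubic discriminant is Δ = -109211 < 0, so there is one real root and a complex-conjugate pair. p(0) = -12 and p(1) = 33 have opposite signs, so a root lies in (0, 1); Newton's method refines it to λ ≈ 0.3162. Dividing out (λ - (0.3162)) leaves approximately λ^2 + 9.3162λ + 37.9461. For λ^2 + 9.3162λ + 37.9461 the discriminant is -64.9923. It is negative, so the remaining roots are the complex-conjugate pair λ ≈ -4.6581 ± 4.0309i. Their product equals the constant term, so |λ|^2 ≈ 37.9461 and |λ| ≈ 6.16.
Thus the eigenvalues (to 4 decimals) are 0.3162 (modulus 0.3162); -4.6581 ± 4.0309i (modulus 6.16). The spectral radius is the largest modulus: r(A) ≈ 6.16. (Cross-check: r(A) ≤ ||A||_2 ≈ 7.4357; equality holds whenever A is normal, though it can also hold for some non-normal A.)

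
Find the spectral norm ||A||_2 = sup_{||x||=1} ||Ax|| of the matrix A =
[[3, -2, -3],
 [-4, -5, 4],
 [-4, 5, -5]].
||A||_2 ≈ 9.543 (= sqrt(largest eigenvalue of A^T A))

||A||_2 = sigma_max(A) = sqrt(lambda_max(A^T A)). Form the symmetric matrix M = A^T A =
[[41, -6, -5],
 [-6, 54, -39],
 [-5, -39, 50]].
Its characteristic polynomial (trace, sum of principal 2x2 minors, determinant of M give the coefficients) is
  p(λ) = det(λ I - M) = λ^3 - 145λ^2 + 5382λ - 42849.
No integer candidate from the rational root theorem (±divisors of 42849) is a root, so the roots are irrational. The cubic discriminant is Δ = 15235776081 > 0, so there are three distinct real roots. p(10) = -2529 and p(11) = 139 have opposite signs, so a root lies in (10, 11); Newton's method refines it to λ ≈ 10.9457. p(42) = 1503 and p(43) = -21 have opposite signs, so a root lies in (42, 43); Newton's method refines it to λ ≈ 42.9864. p(91) = -261 and p(92) = 3703 have opposite signs, so a root lies in (91, 92); Newton's method refines it to λ ≈ 91.0679. Check (Vieta): the three roots sum to 145, matching tr M = 145.
So the eigenvalues of A^T A are ≈ 10.9457, 42.9864, 91.0679 (all ≥ 0, as they must be for A^T A). The largest is λ_max ≈ 91.0679, hence ||A||_2 = sqrt(λ_max) ≈ 9.543.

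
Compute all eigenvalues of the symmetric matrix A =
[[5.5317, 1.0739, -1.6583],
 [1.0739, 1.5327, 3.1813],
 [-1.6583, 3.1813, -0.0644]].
sigma(A) ≈ {-3, 4, 6}

A is real symmetric, so its spectrum consists of real eigenvalues. Expanding the characteristic polynomial of the displayed matrix gives
  det(λ I - A) = p(λ) = λ^3 + (-7)λ^2 + (-6)λ + (72.0019).
Solving p(λ) = 0 yields eigenvalues ≈ -3, 4, 6. (A is shown rounded to 4 decimals, so these recover the underlying integer eigenvalues to within that precision.)
Verification: the trace of A = 7 equals the sum of eigenvalues 7, and det(A) ≈ -72.0019 matches the eigenvalue product -72.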